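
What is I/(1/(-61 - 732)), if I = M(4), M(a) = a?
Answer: -3172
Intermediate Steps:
I = 4
I/(1/(-61 - 732)) = 4/(1/(-61 - 732)) = 4/(1/(-793)) = 4/(-1/793) = 4*(-793) = -3172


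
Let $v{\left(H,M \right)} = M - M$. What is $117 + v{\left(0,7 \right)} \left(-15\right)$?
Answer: $117$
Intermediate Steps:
$v{\left(H,M \right)} = 0$
$117 + v{\left(0,7 \right)} \left(-15\right) = 117 + 0 \left(-15\right) = 117 + 0 = 117$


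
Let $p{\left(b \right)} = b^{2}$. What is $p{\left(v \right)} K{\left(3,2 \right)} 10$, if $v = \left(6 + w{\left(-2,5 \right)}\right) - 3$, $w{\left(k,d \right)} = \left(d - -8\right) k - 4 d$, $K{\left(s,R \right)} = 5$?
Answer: $92450$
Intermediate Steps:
$w{\left(k,d \right)} = - 4 d + k \left(8 + d\right)$ ($w{\left(k,d \right)} = \left(d + 8\right) k - 4 d = \left(8 + d\right) k - 4 d = k \left(8 + d\right) - 4 d = - 4 d + k \left(8 + d\right)$)
$v = -43$ ($v = \left(6 + \left(\left(-4\right) 5 + 8 \left(-2\right) + 5 \left(-2\right)\right)\right) - 3 = \left(6 - 46\right) - 3 = -40 - 3 = -43$)
$p{\left(v \right)} K{\left(3,2 \right)} 10 = \left(-43\right)^{2} \cdot 5 \cdot 10 = 1849 \cdot 5 \cdot 10 = 9245 \cdot 10 = 92450$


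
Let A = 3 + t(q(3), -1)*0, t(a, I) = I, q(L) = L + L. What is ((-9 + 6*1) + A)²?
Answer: 0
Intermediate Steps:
q(L) = 2*L
A = 3 (A = 3 - 1*0 = 3 + 0 = 3)
((-9 + 6*1) + A)² = ((-9 + 6*1) + 3)² = ((-9 + 6) + 3)² = (-3 + 3)² = 0² = 0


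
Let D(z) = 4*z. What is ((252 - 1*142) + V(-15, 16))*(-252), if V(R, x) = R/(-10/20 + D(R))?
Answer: -3361680/121 ≈ -27782.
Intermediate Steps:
V(R, x) = R/(-½ + 4*R) (V(R, x) = R/(-10/20 + 4*R) = R/(-10*1/20 + 4*R) = R/(-½ + 4*R))
((252 - 1*142) + V(-15, 16))*(-252) = ((252 - 1*142) + 2*(-15)/(-1 + 8*(-15)))*(-252) = ((252 - 142) + 2*(-15)/(-1 - 120))*(-252) = (110 + 2*(-15)/(-121))*(-252) = (110 + 2*(-15)*(-1/121))*(-252) = (110 + 30/121)*(-252) = (13340/121)*(-252) = -3361680/121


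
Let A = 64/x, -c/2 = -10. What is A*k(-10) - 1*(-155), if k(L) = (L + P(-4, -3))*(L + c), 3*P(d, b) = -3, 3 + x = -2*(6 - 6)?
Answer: 7505/3 ≈ 2501.7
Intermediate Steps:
x = -3 (x = -3 - 2*(6 - 6) = -3 - 2*0 = -3 + 0 = -3)
P(d, b) = -1 (P(d, b) = (⅓)*(-3) = -1)
c = 20 (c = -2*(-10) = 20)
k(L) = (-1 + L)*(20 + L) (k(L) = (L - 1)*(L + 20) = (-1 + L)*(20 + L))
A = -64/3 (A = 64/(-3) = 64*(-⅓) = -64/3 ≈ -21.333)
A*k(-10) - 1*(-155) = -64*(-20 + (-10)² + 19*(-10))/3 - 1*(-155) = -64*(-20 + 100 - 190)/3 + 155 = -64/3*(-110) + 155 = 7040/3 + 155 = 7505/3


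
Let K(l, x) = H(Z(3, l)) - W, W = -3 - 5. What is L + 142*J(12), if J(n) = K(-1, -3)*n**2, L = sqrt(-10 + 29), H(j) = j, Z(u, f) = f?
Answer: 143136 + sqrt(19) ≈ 1.4314e+5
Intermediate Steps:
W = -8
K(l, x) = 8 + l (K(l, x) = l - 1*(-8) = l + 8 = 8 + l)
L = sqrt(19) ≈ 4.3589
J(n) = 7*n**2 (J(n) = (8 - 1)*n**2 = 7*n**2)
L + 142*J(12) = sqrt(19) + 142*(7*12**2) = sqrt(19) + 142*(7*144) = sqrt(19) + 142*1008 = sqrt(19) + 143136 = 143136 + sqrt(19)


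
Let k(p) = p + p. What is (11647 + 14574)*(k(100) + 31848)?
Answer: 840330608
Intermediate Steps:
k(p) = 2*p
(11647 + 14574)*(k(100) + 31848) = (11647 + 14574)*(2*100 + 31848) = 26221*(200 + 31848) = 26221*32048 = 840330608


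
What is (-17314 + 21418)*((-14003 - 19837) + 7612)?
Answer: -107639712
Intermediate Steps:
(-17314 + 21418)*((-14003 - 19837) + 7612) = 4104*(-33840 + 7612) = 4104*(-26228) = -107639712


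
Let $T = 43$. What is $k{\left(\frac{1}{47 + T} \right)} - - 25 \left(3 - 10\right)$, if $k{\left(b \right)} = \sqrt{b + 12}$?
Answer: $-175 + \frac{\sqrt{10810}}{30} \approx -171.53$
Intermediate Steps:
$k{\left(b \right)} = \sqrt{12 + b}$
$k{\left(\frac{1}{47 + T} \right)} - - 25 \left(3 - 10\right) = \sqrt{12 + \frac{1}{47 + 43}} - - 25 \left(3 - 10\right) = \sqrt{12 + \frac{1}{90}} - \left(-25\right) \left(-7\right) = \sqrt{12 + \frac{1}{90}} - 175 = \sqrt{\frac{1081}{90}} - 175 = \frac{\sqrt{10810}}{30} - 175 = -175 + \frac{\sqrt{10810}}{30}$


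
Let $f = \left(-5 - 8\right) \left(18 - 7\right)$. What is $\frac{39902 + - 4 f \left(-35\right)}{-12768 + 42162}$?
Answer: $\frac{9941}{14697} \approx 0.6764$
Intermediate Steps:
$f = -143$ ($f = \left(-13\right) 11 = -143$)
$\frac{39902 + - 4 f \left(-35\right)}{-12768 + 42162} = \frac{39902 + \left(-4\right) \left(-143\right) \left(-35\right)}{-12768 + 42162} = \frac{39902 + 572 \left(-35\right)}{29394} = \left(39902 - 20020\right) \frac{1}{29394} = 19882 \cdot \frac{1}{29394} = \frac{9941}{14697}$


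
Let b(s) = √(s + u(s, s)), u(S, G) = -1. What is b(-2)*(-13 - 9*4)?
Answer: -49*I*√3 ≈ -84.87*I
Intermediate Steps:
b(s) = √(-1 + s) (b(s) = √(s - 1) = √(-1 + s))
b(-2)*(-13 - 9*4) = √(-1 - 2)*(-13 - 9*4) = √(-3)*(-13 - 36) = (I*√3)*(-49) = -49*I*√3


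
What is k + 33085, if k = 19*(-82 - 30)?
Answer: 30957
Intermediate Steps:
k = -2128 (k = 19*(-112) = -2128)
k + 33085 = -2128 + 33085 = 30957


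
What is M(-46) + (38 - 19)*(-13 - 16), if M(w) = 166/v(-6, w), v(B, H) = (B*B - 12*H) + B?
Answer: -160258/291 ≈ -550.71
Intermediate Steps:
v(B, H) = B + B² - 12*H (v(B, H) = (B² - 12*H) + B = B + B² - 12*H)
M(w) = 166/(30 - 12*w) (M(w) = 166/(-6 + (-6)² - 12*w) = 166/(-6 + 36 - 12*w) = 166/(30 - 12*w))
M(-46) + (38 - 19)*(-13 - 16) = -83/(-15 + 6*(-46)) + (38 - 19)*(-13 - 16) = -83/(-15 - 276) + 19*(-29) = -83/(-291) - 551 = -83*(-1/291) - 551 = 83/291 - 551 = -160258/291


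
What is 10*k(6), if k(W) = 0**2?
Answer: 0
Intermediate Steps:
k(W) = 0
10*k(6) = 10*0 = 0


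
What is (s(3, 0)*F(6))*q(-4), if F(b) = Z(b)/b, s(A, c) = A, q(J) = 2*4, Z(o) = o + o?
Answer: 48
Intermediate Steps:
Z(o) = 2*o
q(J) = 8
F(b) = 2 (F(b) = (2*b)/b = 2)
(s(3, 0)*F(6))*q(-4) = (3*2)*8 = 6*8 = 48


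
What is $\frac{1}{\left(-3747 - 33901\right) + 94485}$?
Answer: $\frac{1}{56837} \approx 1.7594 \cdot 10^{-5}$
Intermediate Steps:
$\frac{1}{\left(-3747 - 33901\right) + 94485} = \frac{1}{-37648 + 94485} = \frac{1}{56837}$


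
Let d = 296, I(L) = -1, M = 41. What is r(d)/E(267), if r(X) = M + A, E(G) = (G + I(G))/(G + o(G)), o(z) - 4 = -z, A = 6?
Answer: 94/133 ≈ 0.70677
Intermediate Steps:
o(z) = 4 - z
E(G) = -¼ + G/4 (E(G) = (G - 1)/(G + (4 - G)) = (-1 + G)/4 = (-1 + G)*(¼) = -¼ + G/4)
r(X) = 47 (r(X) = 41 + 6 = 47)
r(d)/E(267) = 47/(-¼ + (¼)*267) = 47/(-¼ + 267/4) = 47/(133/2) = 47*(2/133) = 94/133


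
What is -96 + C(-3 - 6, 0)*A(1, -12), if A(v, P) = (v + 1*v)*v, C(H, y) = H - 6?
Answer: -126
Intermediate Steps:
C(H, y) = -6 + H
A(v, P) = 2*v**2 (A(v, P) = (v + v)*v = (2*v)*v = 2*v**2)
-96 + C(-3 - 6, 0)*A(1, -12) = -96 + (-6 + (-3 - 6))*(2*1**2) = -96 + (-6 - 9)*(2*1) = -96 - 15*2 = -96 - 30 = -126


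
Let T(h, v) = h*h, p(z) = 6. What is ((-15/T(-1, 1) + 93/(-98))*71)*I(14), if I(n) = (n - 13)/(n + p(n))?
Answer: -110973/1960 ≈ -56.619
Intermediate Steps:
I(n) = (-13 + n)/(6 + n) (I(n) = (n - 13)/(n + 6) = (-13 + n)/(6 + n))
T(h, v) = h**2
((-15/T(-1, 1) + 93/(-98))*71)*I(14) = ((-15/((-1)**2) + 93/(-98))*71)*((-13 + 14)/(6 + 14)) = ((-15/1 + 93*(-1/98))*71)*(1/20) = ((-15*1 - 93/98)*71)*((1/20)*1) = ((-15 - 93/98)*71)*(1/20) = -1563/98*71*(1/20) = -110973/98*1/20 = -110973/1960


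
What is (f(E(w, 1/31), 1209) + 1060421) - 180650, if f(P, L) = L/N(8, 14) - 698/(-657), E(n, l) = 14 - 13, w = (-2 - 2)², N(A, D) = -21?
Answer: 4045806944/4599 ≈ 8.7971e+5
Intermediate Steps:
w = 16 (w = (-4)² = 16)
E(n, l) = 1
f(P, L) = 698/657 - L/21 (f(P, L) = L/(-21) - 698/(-657) = L*(-1/21) - 698*(-1/657) = -L/21 + 698/657 = 698/657 - L/21)
(f(E(w, 1/31), 1209) + 1060421) - 180650 = ((698/657 - 1/21*1209) + 1060421) - 180650 = ((698/657 - 403/7) + 1060421) - 180650 = (-259885/4599 + 1060421) - 180650 = 4876616294/4599 - 180650 = 4045806944/4599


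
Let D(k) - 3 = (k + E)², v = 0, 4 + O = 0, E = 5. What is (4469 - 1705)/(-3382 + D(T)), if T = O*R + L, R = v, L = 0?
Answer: -1382/1677 ≈ -0.82409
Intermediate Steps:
O = -4 (O = -4 + 0 = -4)
R = 0
T = 0 (T = -4*0 + 0 = 0 + 0 = 0)
D(k) = 3 + (5 + k)² (D(k) = 3 + (k + 5)² = 3 + (5 + k)²)
(4469 - 1705)/(-3382 + D(T)) = (4469 - 1705)/(-3382 + (3 + (5 + 0)²)) = 2764/(-3382 + (3 + 5²)) = 2764/(-3382 + (3 + 25)) = 2764/(-3382 + 28) = 2764/(-3354) = 2764*(-1/3354) = -1382/1677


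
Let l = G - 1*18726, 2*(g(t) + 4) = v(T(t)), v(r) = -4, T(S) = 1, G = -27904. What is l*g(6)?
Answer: 279780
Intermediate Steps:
g(t) = -6 (g(t) = -4 + (½)*(-4) = -4 - 2 = -6)
l = -46630 (l = -27904 - 1*18726 = -27904 - 18726 = -46630)
l*g(6) = -46630*(-6) = 279780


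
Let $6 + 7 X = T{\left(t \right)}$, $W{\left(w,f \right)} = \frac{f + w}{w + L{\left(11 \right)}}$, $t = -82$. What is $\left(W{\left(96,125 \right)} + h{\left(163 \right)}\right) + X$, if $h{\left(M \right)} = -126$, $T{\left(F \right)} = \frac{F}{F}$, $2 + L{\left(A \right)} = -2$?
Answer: $- \frac{80057}{644} \approx -124.31$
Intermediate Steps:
$L{\left(A \right)} = -4$ ($L{\left(A \right)} = -2 - 2 = -4$)
$T{\left(F \right)} = 1$
$W{\left(w,f \right)} = \frac{f + w}{-4 + w}$ ($W{\left(w,f \right)} = \frac{f + w}{w - 4} = \frac{f + w}{-4 + w}$)
$X = - \frac{5}{7}$ ($X = - \frac{6}{7} + \frac{1}{7} \cdot 1 = - \frac{6}{7} + \frac{1}{7} = - \frac{5}{7} \approx -0.71429$)
$\left(W{\left(96,125 \right)} + h{\left(163 \right)}\right) + X = \left(\frac{125 + 96}{-4 + 96} - 126\right) - \frac{5}{7} = \left(\frac{1}{92} \cdot 221 - 126\right) - \frac{5}{7} = \left(\frac{221}{92} - 126\right) - \frac{5}{7} = - \frac{11371}{92} - \frac{5}{7} = - \frac{80057}{644}$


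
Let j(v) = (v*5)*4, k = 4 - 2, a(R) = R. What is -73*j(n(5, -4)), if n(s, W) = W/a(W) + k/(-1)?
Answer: 1460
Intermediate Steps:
k = 2
n(s, W) = -1 (n(s, W) = W/W + 2/(-1) = 1 + 2*(-1) = 1 - 2 = -1)
j(v) = 20*v (j(v) = (5*v)*4 = 20*v)
-73*j(n(5, -4)) = -73*20*(-1) = -73*(-20) = -1*(-1460) = 1460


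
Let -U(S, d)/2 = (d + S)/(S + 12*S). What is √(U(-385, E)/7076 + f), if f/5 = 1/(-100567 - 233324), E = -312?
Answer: I*√211048083943481654870/1970812773930 ≈ 0.0073713*I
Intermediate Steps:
U(S, d) = -2*(S + d)/(13*S) (U(S, d) = -2*(d + S)/(S + 12*S) = -2*(S + d)/(13*S))
f = -5/333891 (f = 5/(-100567 - 233324) = 5/(-333891) = 5*(-1/333891) = -5/333891 ≈ -1.4975e-5)
√(U(-385, E)/7076 + f) = √(((2/13)*(-1*(-385) - 1*(-312))/(-385))/7076 - 5/333891) = √(((2/13)*(-1/385)*(385 + 312))*(1/7076) - 5/333891) = √(((2/13)*(-1/385)*697)*(1/7076) - 5/333891) = √(-1394/5005*1/7076 - 5/333891) = √(-697/17707690 - 5/333891) = √(-321260477/5912438321790) = I*√211048083943481654870/1970812773930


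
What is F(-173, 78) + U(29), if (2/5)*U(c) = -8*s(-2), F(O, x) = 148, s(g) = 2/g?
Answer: 168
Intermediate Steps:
U(c) = 20 (U(c) = 5*(-16/(-2))/2 = 5*(-16*(-1)/2)/2 = 5*(-8*(-1))/2 = (5/2)*8 = 20)
F(-173, 78) + U(29) = 148 + 20 = 168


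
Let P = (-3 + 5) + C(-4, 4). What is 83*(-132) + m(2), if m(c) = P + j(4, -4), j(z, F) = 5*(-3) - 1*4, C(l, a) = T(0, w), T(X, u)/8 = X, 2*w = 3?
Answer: -10973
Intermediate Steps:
w = 3/2 (w = (1/2)*3 = 3/2 ≈ 1.5000)
T(X, u) = 8*X
C(l, a) = 0 (C(l, a) = 8*0 = 0)
j(z, F) = -19 (j(z, F) = -15 - 4 = -19)
P = 2 (P = (-3 + 5) + 0 = 2 + 0 = 2)
m(c) = -17 (m(c) = 2 - 19 = -17)
83*(-132) + m(2) = 83*(-132) - 17 = -10956 - 17 = -10973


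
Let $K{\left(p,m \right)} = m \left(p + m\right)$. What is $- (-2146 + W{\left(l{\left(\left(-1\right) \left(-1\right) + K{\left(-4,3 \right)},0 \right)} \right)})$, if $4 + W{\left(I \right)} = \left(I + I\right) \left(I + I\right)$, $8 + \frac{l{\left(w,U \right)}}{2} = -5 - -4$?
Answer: $854$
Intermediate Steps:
$K{\left(p,m \right)} = m \left(m + p\right)$
$l{\left(w,U \right)} = -18$ ($l{\left(w,U \right)} = -16 + 2 \left(-5 - -4\right) = -16 + 2 \left(-5 + 4\right) = -16 + 2 \left(-1\right) = -16 - 2 = -18$)
$W{\left(I \right)} = -4 + 4 I^{2}$ ($W{\left(I \right)} = -4 + \left(I + I\right) \left(I + I\right) = -4 + 2 I 2 I = -4 + 4 I^{2}$)
$- (-2146 + W{\left(l{\left(\left(-1\right) \left(-1\right) + K{\left(-4,3 \right)},0 \right)} \right)}) = - (-2146 - \left(4 - 4 \left(-18\right)^{2}\right)) = - (-2146 + \left(-4 + 4 \cdot 324\right)) = - (-2146 + \left(-4 + 1296\right)) = - (-2146 + 1292) = \left(-1\right) \left(-854\right) = 854$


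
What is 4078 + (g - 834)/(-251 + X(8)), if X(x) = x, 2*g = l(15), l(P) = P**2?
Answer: 661117/162 ≈ 4081.0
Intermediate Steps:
g = 225/2 (g = (1/2)*15**2 = (1/2)*225 = 225/2 ≈ 112.50)
4078 + (g - 834)/(-251 + X(8)) = 4078 + (225/2 - 834)/(-251 + 8) = 4078 - 1443/2/(-243) = 4078 - 1443/2*(-1/243) = 4078 + 481/162 = 661117/162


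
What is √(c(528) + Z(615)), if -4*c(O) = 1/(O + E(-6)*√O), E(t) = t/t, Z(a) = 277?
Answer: √(585023 + 4432*√33)/(4*√(132 + √33)) ≈ 16.643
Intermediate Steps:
E(t) = 1
c(O) = -1/(4*(O + √O)) (c(O) = -1/(4*(O + 1*√O)) = -1/(4*(O + √O)))
√(c(528) + Z(615)) = √(-1/(4*528 + 4*√528) + 277) = √(-1/(2112 + 4*(4*√33)) + 277) = √(-1/(2112 + 16*√33) + 277) = √(277 - 1/(2112 + 16*√33))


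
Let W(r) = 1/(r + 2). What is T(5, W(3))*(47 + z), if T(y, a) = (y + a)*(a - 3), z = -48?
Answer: 364/25 ≈ 14.560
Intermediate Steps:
W(r) = 1/(2 + r)
T(y, a) = (-3 + a)*(a + y) (T(y, a) = (a + y)*(-3 + a) = (-3 + a)*(a + y))
T(5, W(3))*(47 + z) = ((1/(2 + 3))**2 - 3/(2 + 3) - 3*5 + 5/(2 + 3))*(47 - 48) = ((1/5)**2 - 3/5 - 15 + 5/5)*(-1) = ((1/5)**2 - 3*1/5 - 15 + (1/5)*5)*(-1) = (1/25 - 3/5 - 15 + 1)*(-1) = -364/25*(-1) = 364/25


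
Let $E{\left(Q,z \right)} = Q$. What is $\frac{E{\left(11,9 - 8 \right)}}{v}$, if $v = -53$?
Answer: $- \frac{11}{53} \approx -0.20755$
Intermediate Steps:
$\frac{E{\left(11,9 - 8 \right)}}{v} = \frac{11}{-53} = 11 \left(- \frac{1}{53}\right) = - \frac{11}{53}$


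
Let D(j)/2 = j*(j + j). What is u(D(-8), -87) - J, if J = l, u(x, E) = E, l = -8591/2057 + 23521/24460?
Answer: -34839537/415820 ≈ -83.785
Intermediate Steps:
l = -1336803/415820 (l = -8591*1/2057 + 23521*(1/24460) = -71/17 + 23521/24460 = -1336803/415820 ≈ -3.2149)
D(j) = 4*j**2 (D(j) = 2*(j*(j + j)) = 2*(j*(2*j)) = 2*(2*j**2) = 4*j**2)
J = -1336803/415820 ≈ -3.2149
u(D(-8), -87) - J = -87 - 1*(-1336803/415820) = -87 + 1336803/415820 = -34839537/415820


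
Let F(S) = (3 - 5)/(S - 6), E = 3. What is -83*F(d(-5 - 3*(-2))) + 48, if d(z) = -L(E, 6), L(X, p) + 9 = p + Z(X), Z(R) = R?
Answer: 61/3 ≈ 20.333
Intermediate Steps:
L(X, p) = -9 + X + p (L(X, p) = -9 + (p + X) = -9 + (X + p) = -9 + X + p)
d(z) = 0 (d(z) = -(-9 + 3 + 6) = -1*0 = 0)
F(S) = -2/(-6 + S)
-83*F(d(-5 - 3*(-2))) + 48 = -(-166)/(-6 + 0) + 48 = -(-166)/(-6) + 48 = -(-166)*(-1)/6 + 48 = -83*⅓ + 48 = -83/3 + 48 = 61/3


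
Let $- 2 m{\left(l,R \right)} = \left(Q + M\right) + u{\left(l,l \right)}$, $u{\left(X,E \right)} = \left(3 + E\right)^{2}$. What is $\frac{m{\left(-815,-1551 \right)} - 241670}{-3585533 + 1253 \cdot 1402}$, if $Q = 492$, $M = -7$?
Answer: $\frac{1143169}{3657654} \approx 0.31254$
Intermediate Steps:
$m{\left(l,R \right)} = - \frac{485}{2} - \frac{\left(3 + l\right)^{2}}{2}$ ($m{\left(l,R \right)} = - \frac{\left(492 - 7\right) + \left(3 + l\right)^{2}}{2} = - \frac{485 + \left(3 + l\right)^{2}}{2} = - \frac{485}{2} - \frac{\left(3 + l\right)^{2}}{2}$)
$\frac{m{\left(-815,-1551 \right)} - 241670}{-3585533 + 1253 \cdot 1402} = \frac{\left(- \frac{485}{2} - \frac{\left(3 - 815\right)^{2}}{2}\right) - 241670}{-3585533 + 1253 \cdot 1402} = \frac{\left(- \frac{485}{2} - \frac{\left(-812\right)^{2}}{2}\right) - 241670}{-3585533 + 1756706} = \frac{\left(- \frac{485}{2} - 329672\right) - 241670}{-1828827} = \left(\left(- \frac{485}{2} - 329672\right) - 241670\right) \left(- \frac{1}{1828827}\right) = \left(- \frac{659829}{2} - 241670\right) \left(- \frac{1}{1828827}\right) = \left(- \frac{1143169}{2}\right) \left(- \frac{1}{1828827}\right) = \frac{1143169}{3657654}$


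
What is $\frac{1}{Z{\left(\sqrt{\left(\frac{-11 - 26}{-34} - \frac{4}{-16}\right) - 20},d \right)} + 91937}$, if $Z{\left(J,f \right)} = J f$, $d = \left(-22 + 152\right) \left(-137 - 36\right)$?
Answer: $\frac{1562929}{304156085198} + \frac{33735 i \sqrt{2397}}{304156085198} \approx 5.1386 \cdot 10^{-6} + 5.4302 \cdot 10^{-6} i$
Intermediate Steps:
$d = -22490$ ($d = 130 \left(-173\right) = -22490$)
$\frac{1}{Z{\left(\sqrt{\left(\frac{-11 - 26}{-34} - \frac{4}{-16}\right) - 20},d \right)} + 91937} = \frac{1}{\sqrt{\left(\frac{-11 - 26}{-34} - \frac{4}{-16}\right) - 20} \left(-22490\right) + 91937} = \frac{1}{\sqrt{\left(\left(-11 - 26\right) \left(- \frac{1}{34}\right) - - \frac{1}{4}\right) - 20} \left(-22490\right) + 91937} = \frac{1}{\sqrt{\left(\left(-37\right) \left(- \frac{1}{34}\right) + \frac{1}{4}\right) - 20} \left(-22490\right) + 91937} = \frac{1}{\sqrt{\left(\frac{37}{34} + \frac{1}{4}\right) - 20} \left(-22490\right) + 91937} = \frac{1}{\sqrt{\frac{91}{68} - 20} \left(-22490\right) + 91937} = \frac{1}{\sqrt{- \frac{1269}{68}} \left(-22490\right) + 91937} = \frac{1}{\frac{3 i \sqrt{2397}}{34} \left(-22490\right) + 91937} = \frac{1}{- \frac{33735 i \sqrt{2397}}{17} + 91937} = \frac{1}{91937 - \frac{33735 i \sqrt{2397}}{17}}$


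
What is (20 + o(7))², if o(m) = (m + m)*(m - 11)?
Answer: 1296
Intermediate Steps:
o(m) = 2*m*(-11 + m) (o(m) = (2*m)*(-11 + m) = 2*m*(-11 + m))
(20 + o(7))² = (20 + 2*7*(-11 + 7))² = (20 + 2*7*(-4))² = (20 - 56)² = (-36)² = 1296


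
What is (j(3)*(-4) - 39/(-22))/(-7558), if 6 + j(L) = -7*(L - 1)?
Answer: -1799/166276 ≈ -0.010819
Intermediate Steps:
j(L) = 1 - 7*L (j(L) = -6 - 7*(L - 1) = -6 - 7*(-1 + L) = -6 + (7 - 7*L) = 1 - 7*L)
(j(3)*(-4) - 39/(-22))/(-7558) = ((1 - 7*3)*(-4) - 39/(-22))/(-7558) = ((1 - 21)*(-4) - 39*(-1/22))*(-1/7558) = (-20*(-4) + 39/22)*(-1/7558) = (80 + 39/22)*(-1/7558) = (1799/22)*(-1/7558) = -1799/166276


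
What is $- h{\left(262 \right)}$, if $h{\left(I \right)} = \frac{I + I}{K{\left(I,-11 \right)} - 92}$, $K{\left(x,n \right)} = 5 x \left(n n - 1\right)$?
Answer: $- \frac{131}{39277} \approx -0.0033353$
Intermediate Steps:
$K{\left(x,n \right)} = 5 x \left(-1 + n^{2}\right)$ ($K{\left(x,n \right)} = 5 x \left(n^{2} - 1\right) = 5 x \left(-1 + n^{2}\right)$)
$h{\left(I \right)} = \frac{2 I}{-92 + 600 I}$ ($h{\left(I \right)} = \frac{I + I}{5 I \left(-1 + \left(-11\right)^{2}\right) - 92} = \frac{2 I}{5 I \left(-1 + 121\right) - 92} = \frac{2 I}{5 I 120 - 92} = \frac{2 I}{600 I - 92} = \frac{2 I}{-92 + 600 I}$)
$- h{\left(262 \right)} = - \frac{262}{2 \left(-23 + 150 \cdot 262\right)} = - \frac{262}{2 \left(-23 + 39300\right)} = - \frac{262}{2 \cdot 39277} = \left(-1\right) \frac{131}{39277} = - \frac{131}{39277}$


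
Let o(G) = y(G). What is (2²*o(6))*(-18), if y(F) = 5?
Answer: -360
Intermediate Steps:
o(G) = 5
(2²*o(6))*(-18) = (2²*5)*(-18) = (4*5)*(-18) = 20*(-18) = -360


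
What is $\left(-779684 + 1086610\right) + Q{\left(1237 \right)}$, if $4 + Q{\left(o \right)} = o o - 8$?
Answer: $1837083$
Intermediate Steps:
$Q{\left(o \right)} = -12 + o^{2}$ ($Q{\left(o \right)} = -4 + \left(o o - 8\right) = -4 + \left(o^{2} - 8\right) = -4 + \left(-8 + o^{2}\right) = -12 + o^{2}$)
$\left(-779684 + 1086610\right) + Q{\left(1237 \right)} = \left(-779684 + 1086610\right) - \left(12 - 1237^{2}\right) = 306926 + \left(-12 + 1530169\right) = 306926 + 1530157 = 1837083$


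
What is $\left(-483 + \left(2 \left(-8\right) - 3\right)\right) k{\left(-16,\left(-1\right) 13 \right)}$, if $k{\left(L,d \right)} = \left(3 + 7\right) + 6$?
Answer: $-8032$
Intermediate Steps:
$k{\left(L,d \right)} = 16$ ($k{\left(L,d \right)} = 10 + 6 = 16$)
$\left(-483 + \left(2 \left(-8\right) - 3\right)\right) k{\left(-16,\left(-1\right) 13 \right)} = \left(-483 + \left(2 \left(-8\right) - 3\right)\right) 16 = \left(-483 - 19\right) 16 = \left(-502\right) 16 = -8032$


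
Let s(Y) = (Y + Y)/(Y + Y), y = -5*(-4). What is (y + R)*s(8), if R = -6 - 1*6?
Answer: 8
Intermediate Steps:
y = 20
R = -12 (R = -6 - 6 = -12)
s(Y) = 1 (s(Y) = (2*Y)/((2*Y)) = (2*Y)*(1/(2*Y)) = 1)
(y + R)*s(8) = (20 - 12)*1 = 8*1 = 8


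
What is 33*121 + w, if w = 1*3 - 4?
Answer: 3992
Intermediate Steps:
w = -1 (w = 3 - 4 = -1)
33*121 + w = 33*121 - 1 = 3993 - 1 = 3992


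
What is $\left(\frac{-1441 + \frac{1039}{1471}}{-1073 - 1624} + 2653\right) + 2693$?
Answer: $\frac{7070411658}{1322429} \approx 5346.5$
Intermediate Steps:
$\left(\frac{-1441 + \frac{1039}{1471}}{-1073 - 1624} + 2653\right) + 2693 = \left(\frac{-1441 + 1039 \cdot \frac{1}{1471}}{-2697} + 2653\right) + 2693 = \left(\left(-1441 + \frac{1039}{1471}\right) \left(- \frac{1}{2697}\right) + 2653\right) + 2693 = \left(\left(- \frac{2118672}{1471}\right) \left(- \frac{1}{2697}\right) + 2653\right) + 2693 = \left(\frac{706224}{1322429} + 2653\right) + 2693 = \frac{3509110361}{1322429} + 2693 = \frac{7070411658}{1322429}$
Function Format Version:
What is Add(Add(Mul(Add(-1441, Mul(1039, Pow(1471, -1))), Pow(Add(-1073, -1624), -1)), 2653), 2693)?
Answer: Rational(7070411658, 1322429) ≈ 5346.5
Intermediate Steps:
Add(Add(Mul(Add(-1441, Mul(1039, Pow(1471, -1))), Pow(Add(-1073, -1624), -1)), 2653), 2693) = Add(Add(Mul(Add(-1441, Mul(1039, Rational(1, 1471))), Pow(-2697, -1)), 2653), 2693) = Add(Add(Mul(Add(-1441, Rational(1039, 1471)), Rational(-1, 2697)), 2653), 2693) = Add(Add(Mul(Rational(-2118672, 1471), Rational(-1, 2697)), 2653), 2693) = Add(Add(Rational(706224, 1322429), 2653), 2693) = Add(Rational(3509110361, 1322429), 2693) = Rational(7070411658, 1322429)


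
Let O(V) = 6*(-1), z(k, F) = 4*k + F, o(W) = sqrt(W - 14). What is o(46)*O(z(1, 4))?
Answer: -24*sqrt(2) ≈ -33.941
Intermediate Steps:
o(W) = sqrt(-14 + W)
z(k, F) = F + 4*k
O(V) = -6
o(46)*O(z(1, 4)) = sqrt(-14 + 46)*(-6) = sqrt(32)*(-6) = (4*sqrt(2))*(-6) = -24*sqrt(2)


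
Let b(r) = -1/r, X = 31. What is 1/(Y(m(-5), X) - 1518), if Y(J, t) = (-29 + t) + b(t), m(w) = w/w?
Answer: -31/46997 ≈ -0.00065962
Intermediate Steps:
m(w) = 1
Y(J, t) = -29 + t - 1/t (Y(J, t) = (-29 + t) - 1/t = -29 + t - 1/t)
1/(Y(m(-5), X) - 1518) = 1/((-29 + 31 - 1/31) - 1518) = 1/(61/31 - 1518) = 1/(-46997/31) = -31/46997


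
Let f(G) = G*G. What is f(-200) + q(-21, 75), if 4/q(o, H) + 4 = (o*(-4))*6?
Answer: 5000001/125 ≈ 40000.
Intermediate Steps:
q(o, H) = 4/(-4 - 24*o) (q(o, H) = 4/(-4 + (o*(-4))*6) = 4/(-4 - 4*o*6) = 4/(-4 - 24*o))
f(G) = G²
f(-200) + q(-21, 75) = (-200)² - 1/(1 + 6*(-21)) = 40000 - 1/(1 - 126) = 40000 - 1/(-125) = 40000 - 1*(-1/125) = 40000 + 1/125 = 5000001/125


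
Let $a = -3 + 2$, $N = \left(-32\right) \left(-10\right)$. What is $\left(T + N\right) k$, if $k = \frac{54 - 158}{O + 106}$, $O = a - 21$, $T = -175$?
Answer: $- \frac{3770}{21} \approx -179.52$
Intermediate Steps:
$N = 320$
$a = -1$
$O = -22$ ($O = -1 - 21 = -22$)
$k = - \frac{26}{21}$ ($k = \frac{54 - 158}{-22 + 106} = - \frac{104}{84} = \left(-104\right) \frac{1}{84} = - \frac{26}{21} \approx -1.2381$)
$\left(T + N\right) k = \left(-175 + 320\right) \left(- \frac{26}{21}\right) = 145 \left(- \frac{26}{21}\right) = - \frac{3770}{21}$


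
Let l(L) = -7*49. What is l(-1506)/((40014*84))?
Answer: -49/480168 ≈ -0.00010205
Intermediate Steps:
l(L) = -343
l(-1506)/((40014*84)) = -343/(40014*84) = -343/3361176 = -343*1/3361176 = -49/480168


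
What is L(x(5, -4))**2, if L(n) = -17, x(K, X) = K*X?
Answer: 289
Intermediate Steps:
L(x(5, -4))**2 = (-17)**2 = 289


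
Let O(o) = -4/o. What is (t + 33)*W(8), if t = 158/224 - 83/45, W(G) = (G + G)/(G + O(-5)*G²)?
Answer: 160579/18648 ≈ 8.6111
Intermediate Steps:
W(G) = 2*G/(G + 4*G²/5) (W(G) = (G + G)/(G + (-4/(-5))*G²) = (2*G)/(G + (-4*(-⅕))*G²) = (2*G)/(G + 4*G²/5) = 2*G/(G + 4*G²/5))
t = -5741/5040 (t = 158*(1/224) - 83*1/45 = 79/112 - 83/45 = -5741/5040 ≈ -1.1391)
(t + 33)*W(8) = (-5741/5040 + 33)*(10/(5 + 4*8)) = 160579*(10/(5 + 32))/5040 = 160579*(10/37)/5040 = 160579*(10*(1/37))/5040 = (160579/5040)*(10/37) = 160579/18648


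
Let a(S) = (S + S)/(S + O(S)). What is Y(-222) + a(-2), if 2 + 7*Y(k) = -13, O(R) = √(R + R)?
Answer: -8/7 + I ≈ -1.1429 + 1.0*I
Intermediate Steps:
O(R) = √2*√R (O(R) = √(2*R) = √2*√R)
Y(k) = -15/7 (Y(k) = -2/7 + (⅐)*(-13) = -2/7 - 13/7 = -15/7)
a(S) = 2*S/(S + √2*√S) (a(S) = (S + S)/(S + √2*√S) = (2*S)/(S + √2*√S) = 2*S/(S + √2*√S))
Y(-222) + a(-2) = -15/7 + 2*(-2)/(-2 + √2*√(-2)) = -15/7 + 2*(-2)/(-2 + √2*(I*√2)) = -15/7 + 2*(-2)/(-2 + 2*I) = -15/7 + 2*(-2)*((-2 - 2*I)/8) = -15/7 + (1 + I) = -8/7 + I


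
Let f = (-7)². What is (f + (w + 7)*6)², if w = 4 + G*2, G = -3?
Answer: 6241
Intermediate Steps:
f = 49
w = -2 (w = 4 - 3*2 = 4 - 6 = -2)
(f + (w + 7)*6)² = (49 + (-2 + 7)*6)² = (49 + 5*6)² = (49 + 30)² = 79² = 6241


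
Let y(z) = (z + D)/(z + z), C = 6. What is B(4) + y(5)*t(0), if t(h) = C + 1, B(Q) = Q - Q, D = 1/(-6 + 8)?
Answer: 77/20 ≈ 3.8500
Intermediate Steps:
D = ½ (D = 1/2 = ½ ≈ 0.50000)
B(Q) = 0
y(z) = (½ + z)/(2*z) (y(z) = (z + ½)/(z + z) = (½ + z)/((2*z)) = (½ + z)*(1/(2*z)) = (½ + z)/(2*z))
t(h) = 7 (t(h) = 6 + 1 = 7)
B(4) + y(5)*t(0) = 0 + ((¼)*(1 + 2*5)/5)*7 = 0 + ((¼)*(⅕)*(1 + 10))*7 = 0 + ((¼)*(⅕)*11)*7 = 0 + (11/20)*7 = 0 + 77/20 = 77/20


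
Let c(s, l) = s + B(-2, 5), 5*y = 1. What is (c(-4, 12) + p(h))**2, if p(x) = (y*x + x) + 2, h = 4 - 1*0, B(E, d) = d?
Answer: 1521/25 ≈ 60.840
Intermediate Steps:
y = 1/5 (y = (1/5)*1 = 1/5 ≈ 0.20000)
c(s, l) = 5 + s (c(s, l) = s + 5 = 5 + s)
h = 4 (h = 4 + 0 = 4)
p(x) = 2 + 6*x/5 (p(x) = (x/5 + x) + 2 = 6*x/5 + 2 = 2 + 6*x/5)
(c(-4, 12) + p(h))**2 = ((5 - 4) + (2 + (6/5)*4))**2 = (1 + (2 + 24/5))**2 = (1 + 34/5)**2 = (39/5)**2 = 1521/25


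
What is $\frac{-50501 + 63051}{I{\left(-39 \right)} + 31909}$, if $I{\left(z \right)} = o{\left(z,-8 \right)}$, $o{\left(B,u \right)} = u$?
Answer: $\frac{12550}{31901} \approx 0.3934$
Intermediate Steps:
$I{\left(z \right)} = -8$
$\frac{-50501 + 63051}{I{\left(-39 \right)} + 31909} = \frac{-50501 + 63051}{-8 + 31909} = \frac{12550}{31901}$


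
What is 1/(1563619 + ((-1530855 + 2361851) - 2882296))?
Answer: -1/487681 ≈ -2.0505e-6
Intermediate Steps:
1/(1563619 + ((-1530855 + 2361851) - 2882296)) = 1/(1563619 + (830996 - 2882296)) = 1/(1563619 - 2051300) = 1/(-487681) = -1/487681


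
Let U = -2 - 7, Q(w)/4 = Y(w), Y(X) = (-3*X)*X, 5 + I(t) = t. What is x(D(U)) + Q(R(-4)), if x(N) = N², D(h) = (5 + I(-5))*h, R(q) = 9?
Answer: 1053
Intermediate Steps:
I(t) = -5 + t
Y(X) = -3*X²
Q(w) = -12*w² (Q(w) = 4*(-3*w²) = -12*w²)
U = -9
D(h) = -5*h (D(h) = (5 + (-5 - 5))*h = (5 - 10)*h = -5*h)
x(D(U)) + Q(R(-4)) = (-5*(-9))² - 12*9² = 45² - 12*81 = 2025 - 972 = 1053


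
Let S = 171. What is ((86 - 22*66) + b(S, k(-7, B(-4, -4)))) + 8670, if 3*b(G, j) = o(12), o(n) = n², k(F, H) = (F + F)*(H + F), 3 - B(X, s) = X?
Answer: 7352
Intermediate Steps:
B(X, s) = 3 - X
k(F, H) = 2*F*(F + H) (k(F, H) = (2*F)*(F + H) = 2*F*(F + H))
b(G, j) = 48 (b(G, j) = (⅓)*12² = (⅓)*144 = 48)
((86 - 22*66) + b(S, k(-7, B(-4, -4)))) + 8670 = ((86 - 22*66) + 48) + 8670 = ((86 - 1452) + 48) + 8670 = (-1366 + 48) + 8670 = -1318 + 8670 = 7352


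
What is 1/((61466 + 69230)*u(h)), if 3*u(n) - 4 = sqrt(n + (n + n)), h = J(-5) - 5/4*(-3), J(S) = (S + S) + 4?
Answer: 6/1486667 - 9*I*sqrt(3)/5946668 ≈ 4.0359e-6 - 2.6214e-6*I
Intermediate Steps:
J(S) = 4 + 2*S (J(S) = 2*S + 4 = 4 + 2*S)
h = -9/4 (h = (4 + 2*(-5)) - 5/4*(-3) = (4 - 10) - 5*1/4*(-3) = -6 - 5/4*(-3) = -6 + 15/4 = -9/4 ≈ -2.2500)
u(n) = 4/3 + sqrt(3)*sqrt(n)/3 (u(n) = 4/3 + sqrt(n + (n + n))/3 = 4/3 + sqrt(n + 2*n)/3 = 4/3 + sqrt(3*n)/3 = 4/3 + (sqrt(3)*sqrt(n))/3 = 4/3 + sqrt(3)*sqrt(n)/3)
1/((61466 + 69230)*u(h)) = 1/((61466 + 69230)*(4/3 + sqrt(3)*sqrt(-9/4)/3)) = 1/(130696*(4/3 + sqrt(3)*(3*I/2)/3)) = 1/(130696*(4/3 + I*sqrt(3)/2))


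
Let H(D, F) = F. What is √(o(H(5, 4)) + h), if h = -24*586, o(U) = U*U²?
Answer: 20*I*√35 ≈ 118.32*I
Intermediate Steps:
o(U) = U³
h = -14064
√(o(H(5, 4)) + h) = √(4³ - 14064) = √(64 - 14064) = √(-14000) = 20*I*√35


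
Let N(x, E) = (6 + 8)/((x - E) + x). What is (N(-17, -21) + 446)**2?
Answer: 33454656/169 ≈ 1.9796e+5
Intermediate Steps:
N(x, E) = 14/(-E + 2*x)
(N(-17, -21) + 446)**2 = (14/(-1*(-21) + 2*(-17)) + 446)**2 = (14/(21 - 34) + 446)**2 = (14/(-13) + 446)**2 = (14*(-1/13) + 446)**2 = (-14/13 + 446)**2 = (5784/13)**2 = 33454656/169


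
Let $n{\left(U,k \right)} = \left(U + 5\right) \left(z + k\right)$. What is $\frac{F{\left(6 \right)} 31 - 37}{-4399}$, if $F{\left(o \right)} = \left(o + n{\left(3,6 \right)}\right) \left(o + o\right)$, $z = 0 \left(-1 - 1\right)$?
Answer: $- \frac{20051}{4399} \approx -4.5581$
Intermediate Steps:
$z = 0$ ($z = 0 \left(-2\right) = 0$)
$n{\left(U,k \right)} = k \left(5 + U\right)$ ($n{\left(U,k \right)} = \left(U + 5\right) \left(0 + k\right) = \left(5 + U\right) k = k \left(5 + U\right)$)
$F{\left(o \right)} = 2 o \left(48 + o\right)$ ($F{\left(o \right)} = \left(o + 6 \left(5 + 3\right)\right) \left(o + o\right) = \left(o + 6 \cdot 8\right) 2 o = \left(o + 48\right) 2 o = \left(48 + o\right) 2 o = 2 o \left(48 + o\right)$)
$\frac{F{\left(6 \right)} 31 - 37}{-4399} = \frac{2 \cdot 6 \left(48 + 6\right) 31 - 37}{-4399} = \left(2 \cdot 6 \cdot 54 \cdot 31 - 37\right) \left(- \frac{1}{4399}\right) = \left(648 \cdot 31 - 37\right) \left(- \frac{1}{4399}\right) = \left(20088 - 37\right) \left(- \frac{1}{4399}\right) = 20051 \left(- \frac{1}{4399}\right) = - \frac{20051}{4399}$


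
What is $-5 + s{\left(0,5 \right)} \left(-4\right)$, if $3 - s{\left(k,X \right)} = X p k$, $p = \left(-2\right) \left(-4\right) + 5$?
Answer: $-17$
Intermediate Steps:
$p = 13$ ($p = 8 + 5 = 13$)
$s{\left(k,X \right)} = 3 - 13 X k$ ($s{\left(k,X \right)} = 3 - X 13 k = 3 - 13 X k$)
$-5 + s{\left(0,5 \right)} \left(-4\right) = -5 + \left(3 - 65 \cdot 0\right) \left(-4\right) = -5 + \left(3 + 0\right) \left(-4\right) = -5 + 3 \left(-4\right) = -5 - 12 = -17$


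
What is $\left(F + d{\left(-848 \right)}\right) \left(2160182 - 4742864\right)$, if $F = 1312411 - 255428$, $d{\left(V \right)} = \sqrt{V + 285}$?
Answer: $-2729850968406 - 2582682 i \sqrt{563} \approx -2.7299 \cdot 10^{12} - 6.1281 \cdot 10^{7} i$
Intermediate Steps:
$d{\left(V \right)} = \sqrt{285 + V}$
$F = 1056983$ ($F = 1312411 - 255428 = 1056983$)
$\left(F + d{\left(-848 \right)}\right) \left(2160182 - 4742864\right) = \left(1056983 + \sqrt{285 - 848}\right) \left(2160182 - 4742864\right) = \left(1056983 + \sqrt{-563}\right) \left(-2582682\right) = \left(1056983 + i \sqrt{563}\right) \left(-2582682\right) = -2729850968406 - 2582682 i \sqrt{563}$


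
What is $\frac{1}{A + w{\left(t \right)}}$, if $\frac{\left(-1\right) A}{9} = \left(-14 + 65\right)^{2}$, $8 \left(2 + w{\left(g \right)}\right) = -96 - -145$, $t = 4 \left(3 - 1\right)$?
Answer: $- \frac{8}{187239} \approx -4.2726 \cdot 10^{-5}$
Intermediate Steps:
$t = 8$ ($t = 4 \cdot 2 = 8$)
$w{\left(g \right)} = \frac{33}{8}$ ($w{\left(g \right)} = -2 + \frac{-96 - -145}{8} = -2 + \frac{-96 + 145}{8} = -2 + \frac{1}{8} \cdot 49 = -2 + \frac{49}{8} = \frac{33}{8}$)
$A = -23409$ ($A = - 9 \left(-14 + 65\right)^{2} = - 9 \cdot 51^{2} = \left(-9\right) 2601 = -23409$)
$\frac{1}{A + w{\left(t \right)}} = \frac{1}{-23409 + \frac{33}{8}} = \frac{1}{- \frac{187239}{8}} = - \frac{8}{187239}$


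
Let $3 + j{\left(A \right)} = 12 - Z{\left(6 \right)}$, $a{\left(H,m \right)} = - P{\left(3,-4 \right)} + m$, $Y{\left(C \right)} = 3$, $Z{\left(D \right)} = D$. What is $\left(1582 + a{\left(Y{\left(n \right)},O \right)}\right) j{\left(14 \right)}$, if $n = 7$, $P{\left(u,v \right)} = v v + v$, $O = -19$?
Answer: $4653$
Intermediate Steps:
$P{\left(u,v \right)} = v + v^{2}$ ($P{\left(u,v \right)} = v^{2} + v = v + v^{2}$)
$a{\left(H,m \right)} = -12 + m$ ($a{\left(H,m \right)} = - \left(-4\right) \left(1 - 4\right) + m = - \left(-4\right) \left(-3\right) + m = \left(-1\right) 12 + m = -12 + m$)
$j{\left(A \right)} = 3$ ($j{\left(A \right)} = -3 + \left(12 - 6\right) = -3 + 6 = 3$)
$\left(1582 + a{\left(Y{\left(n \right)},O \right)}\right) j{\left(14 \right)} = \left(1582 - 31\right) 3 = 1551 \cdot 3 = 4653$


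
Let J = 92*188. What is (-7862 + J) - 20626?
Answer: -11192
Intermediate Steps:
J = 17296
(-7862 + J) - 20626 = (-7862 + 17296) - 20626 = 9434 - 20626 = -11192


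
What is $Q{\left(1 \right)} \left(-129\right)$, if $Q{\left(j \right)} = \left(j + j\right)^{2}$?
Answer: $-516$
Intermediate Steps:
$Q{\left(j \right)} = 4 j^{2}$ ($Q{\left(j \right)} = \left(2 j\right)^{2} = 4 j^{2}$)
$Q{\left(1 \right)} \left(-129\right) = 4 \cdot 1^{2} \left(-129\right) = 4 \cdot 1 \left(-129\right) = 4 \left(-129\right) = -516$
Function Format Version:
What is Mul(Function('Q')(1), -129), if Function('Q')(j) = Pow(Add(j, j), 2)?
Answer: -516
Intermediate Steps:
Function('Q')(j) = Mul(4, Pow(j, 2)) (Function('Q')(j) = Pow(Mul(2, j), 2) = Mul(4, Pow(j, 2)))
Mul(Function('Q')(1), -129) = Mul(Mul(4, Pow(1, 2)), -129) = Mul(Mul(4, 1), -129) = Mul(4, -129) = -516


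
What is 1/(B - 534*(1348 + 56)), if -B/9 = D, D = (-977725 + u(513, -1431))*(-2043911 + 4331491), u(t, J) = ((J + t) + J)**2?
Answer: -1/93472084254456 ≈ -1.0698e-14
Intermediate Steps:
u(t, J) = (t + 2*J)**2
D = 10385787056080 (D = (-977725 + (513 + 2*(-1431))**2)*(-2043911 + 4331491) = (-977725 + (513 - 2862)**2)*2287580 = (-977725 + (-2349)**2)*2287580 = (-977725 + 5517801)*2287580 = 4540076*2287580 = 10385787056080)
B = -93472083504720 (B = -9*10385787056080 = -93472083504720)
1/(B - 534*(1348 + 56)) = 1/(-93472083504720 - 534*(1348 + 56)) = 1/(-93472083504720 - 534*1404) = 1/(-93472083504720 - 749736) = 1/(-93472084254456) = -1/93472084254456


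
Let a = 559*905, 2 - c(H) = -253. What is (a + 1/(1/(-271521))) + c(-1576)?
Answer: 234629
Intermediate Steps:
c(H) = 255 (c(H) = 2 - 1*(-253) = 2 + 253 = 255)
a = 505895
(a + 1/(1/(-271521))) + c(-1576) = (505895 + 1/(1/(-271521))) + 255 = (505895 + 1/(-1/271521)) + 255 = (505895 - 271521) + 255 = 234374 + 255 = 234629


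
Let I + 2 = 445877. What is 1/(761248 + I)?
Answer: 1/1207123 ≈ 8.2842e-7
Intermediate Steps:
I = 445875 (I = -2 + 445877 = 445875)
1/(761248 + I) = 1/(761248 + 445875) = 1/1207123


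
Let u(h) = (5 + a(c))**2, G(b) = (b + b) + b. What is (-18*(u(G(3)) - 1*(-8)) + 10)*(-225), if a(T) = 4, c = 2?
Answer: 358200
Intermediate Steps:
G(b) = 3*b (G(b) = 2*b + b = 3*b)
u(h) = 81 (u(h) = (5 + 4)**2 = 9**2 = 81)
(-18*(u(G(3)) - 1*(-8)) + 10)*(-225) = (-18*(81 - 1*(-8)) + 10)*(-225) = (-18*(81 + 8) + 10)*(-225) = (-18*89 + 10)*(-225) = (-1602 + 10)*(-225) = -1592*(-225) = 358200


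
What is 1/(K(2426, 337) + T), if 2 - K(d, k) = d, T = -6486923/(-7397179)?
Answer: -7397179/17924274973 ≈ -0.00041269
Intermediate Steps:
T = 6486923/7397179 (T = -6486923*(-1/7397179) = 6486923/7397179 ≈ 0.87695)
K(d, k) = 2 - d
1/(K(2426, 337) + T) = 1/((2 - 1*2426) + 6486923/7397179) = 1/((2 - 2426) + 6486923/7397179) = 1/(-2424 + 6486923/7397179) = 1/(-17924274973/7397179) = -7397179/17924274973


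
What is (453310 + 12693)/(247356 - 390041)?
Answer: -466003/142685 ≈ -3.2660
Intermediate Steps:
(453310 + 12693)/(247356 - 390041) = 466003/(-142685) = 466003*(-1/142685) = -466003/142685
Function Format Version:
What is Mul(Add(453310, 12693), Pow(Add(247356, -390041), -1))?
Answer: Rational(-466003, 142685) ≈ -3.2660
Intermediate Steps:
Mul(Add(453310, 12693), Pow(Add(247356, -390041), -1)) = Mul(466003, Pow(-142685, -1)) = Mul(466003, Rational(-1, 142685)) = Rational(-466003, 142685)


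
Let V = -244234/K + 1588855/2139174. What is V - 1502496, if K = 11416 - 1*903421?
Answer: -955663889407810843/636051301290 ≈ -1.5025e+6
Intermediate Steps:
K = -892005 (K = 11416 - 903421 = -892005)
V = 646575208997/636051301290 (V = -244234/(-892005) + 1588855/2139174 = -244234*(-1/892005) + 1588855*(1/2139174) = 244234/892005 + 1588855/2139174 = 646575208997/636051301290 ≈ 1.0165)
V - 1502496 = 646575208997/636051301290 - 1502496 = -955663889407810843/636051301290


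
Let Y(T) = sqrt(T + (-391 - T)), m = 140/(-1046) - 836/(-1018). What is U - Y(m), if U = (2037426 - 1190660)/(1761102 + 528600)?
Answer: 423383/1144851 - I*sqrt(391) ≈ 0.36981 - 19.774*I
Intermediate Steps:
U = 423383/1144851 (U = 846766/2289702 = 846766*(1/2289702) = 423383/1144851 ≈ 0.36981)
m = 182984/266207 (m = 140*(-1/1046) - 836*(-1/1018) = -70/523 + 418/509 = 182984/266207 ≈ 0.68738)
Y(T) = I*sqrt(391) (Y(T) = sqrt(-391) = I*sqrt(391))
U - Y(m) = 423383/1144851 - I*sqrt(391)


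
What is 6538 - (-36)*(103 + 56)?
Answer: 12262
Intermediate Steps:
6538 - (-36)*(103 + 56) = 6538 - (-36)*159 = 6538 - 1*(-5724) = 6538 + 5724 = 12262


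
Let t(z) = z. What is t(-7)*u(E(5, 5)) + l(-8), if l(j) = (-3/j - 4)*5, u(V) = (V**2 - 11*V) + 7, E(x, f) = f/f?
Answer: 23/8 ≈ 2.8750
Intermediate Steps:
E(x, f) = 1
u(V) = 7 + V**2 - 11*V
l(j) = -20 - 15/j (l(j) = (-4 - 3/j)*5 = -20 - 15/j)
t(-7)*u(E(5, 5)) + l(-8) = -7*(7 + 1**2 - 11*1) + (-20 - 15/(-8)) = -7*(7 + 1 - 11) + (-20 - 15*(-1/8)) = -7*(-3) + (-20 + 15/8) = 21 - 145/8 = 23/8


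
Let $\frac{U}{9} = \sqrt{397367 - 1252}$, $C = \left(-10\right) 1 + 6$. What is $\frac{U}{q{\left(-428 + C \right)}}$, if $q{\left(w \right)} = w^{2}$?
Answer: $\frac{\sqrt{396115}}{20736} \approx 0.030352$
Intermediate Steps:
$C = -4$ ($C = -10 + 6 = -4$)
$U = 9 \sqrt{396115}$ ($U = 9 \sqrt{397367 - 1252} = 9 \sqrt{396115} \approx 5664.4$)
$\frac{U}{q{\left(-428 + C \right)}} = \frac{9 \sqrt{396115}}{\left(-428 - 4\right)^{2}} = \frac{9 \sqrt{396115}}{\left(-432\right)^{2}} = \frac{9 \sqrt{396115}}{186624} = 9 \sqrt{396115} \cdot \frac{1}{186624} = \frac{\sqrt{396115}}{20736}$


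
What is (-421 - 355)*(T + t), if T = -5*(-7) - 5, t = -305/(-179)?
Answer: -4403800/179 ≈ -24602.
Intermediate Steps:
t = 305/179 (t = -305*(-1/179) = 305/179 ≈ 1.7039)
T = 30 (T = 35 - 5 = 30)
(-421 - 355)*(T + t) = (-421 - 355)*(30 + 305/179) = -776*5675/179 = -4403800/179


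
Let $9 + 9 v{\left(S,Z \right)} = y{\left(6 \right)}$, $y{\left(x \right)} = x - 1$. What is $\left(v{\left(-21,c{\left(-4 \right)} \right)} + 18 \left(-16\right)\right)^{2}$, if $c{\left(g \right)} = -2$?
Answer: $\frac{6739216}{81} \approx 83200.0$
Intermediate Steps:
$y{\left(x \right)} = -1 + x$
$v{\left(S,Z \right)} = - \frac{4}{9}$ ($v{\left(S,Z \right)} = -1 + \frac{-1 + 6}{9} = -1 + \frac{1}{9} \cdot 5 = -1 + \frac{5}{9} = - \frac{4}{9}$)
$\left(v{\left(-21,c{\left(-4 \right)} \right)} + 18 \left(-16\right)\right)^{2} = \left(- \frac{4}{9} + 18 \left(-16\right)\right)^{2} = \left(- \frac{4}{9} - 288\right)^{2} = \left(- \frac{2596}{9}\right)^{2} = \frac{6739216}{81}$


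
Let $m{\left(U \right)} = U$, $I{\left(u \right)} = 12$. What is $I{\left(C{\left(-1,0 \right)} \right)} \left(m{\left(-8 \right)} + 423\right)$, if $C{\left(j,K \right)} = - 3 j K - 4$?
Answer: $4980$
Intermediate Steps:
$C{\left(j,K \right)} = -4 - 3 K j$ ($C{\left(j,K \right)} = - 3 K j - 4 = -4 - 3 K j$)
$I{\left(C{\left(-1,0 \right)} \right)} \left(m{\left(-8 \right)} + 423\right) = 12 \left(-8 + 423\right) = 12 \cdot 415 = 4980$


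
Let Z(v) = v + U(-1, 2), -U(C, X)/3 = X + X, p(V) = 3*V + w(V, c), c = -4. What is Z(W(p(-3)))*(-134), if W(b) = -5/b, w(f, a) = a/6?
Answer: 44622/29 ≈ 1538.7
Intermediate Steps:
w(f, a) = a/6 (w(f, a) = a*(⅙) = a/6)
p(V) = -⅔ + 3*V (p(V) = 3*V + (⅙)*(-4) = 3*V - ⅔ = -⅔ + 3*V)
U(C, X) = -6*X (U(C, X) = -3*(X + X) = -6*X)
Z(v) = -12 + v (Z(v) = v - 6*2 = v - 12 = -12 + v)
Z(W(p(-3)))*(-134) = (-12 - 5/(-⅔ + 3*(-3)))*(-134) = (-12 - 5/(-⅔ - 9))*(-134) = (-12 - 5/(-29/3))*(-134) = (-12 - 5*(-3/29))*(-134) = (-12 + 15/29)*(-134) = -333/29*(-134) = 44622/29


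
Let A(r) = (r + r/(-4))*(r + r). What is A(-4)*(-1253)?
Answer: -30072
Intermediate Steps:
A(r) = 3*r²/2 (A(r) = (r + r*(-¼))*(2*r) = (r - r/4)*(2*r) = (3*r/4)*(2*r) = 3*r²/2)
A(-4)*(-1253) = ((3/2)*(-4)²)*(-1253) = ((3/2)*16)*(-1253) = 24*(-1253) = -30072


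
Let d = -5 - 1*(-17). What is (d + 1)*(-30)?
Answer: -390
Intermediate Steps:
d = 12 (d = -5 + 17 = 12)
(d + 1)*(-30) = (12 + 1)*(-30) = 13*(-30) = -390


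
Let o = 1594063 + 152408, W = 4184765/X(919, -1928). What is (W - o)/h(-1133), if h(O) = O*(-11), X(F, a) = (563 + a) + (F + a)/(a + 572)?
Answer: -3236525384841/23055690053 ≈ -140.38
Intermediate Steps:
X(F, a) = 563 + a + (F + a)/(572 + a) (X(F, a) = (563 + a) + (F + a)/(572 + a) = 563 + a + (F + a)/(572 + a))
h(O) = -11*O
W = -5674541340/1849931 (W = 4184765/(((322036 + 919 + (-1928)**2 + 1136*(-1928))/(572 - 1928))) = 4184765/(((322036 + 919 + 3717184 - 2190208)/(-1356))) = 4184765/((-1/1356*1849931)) = 4184765/(-1849931/1356) = 4184765*(-1356/1849931) = -5674541340/1849931 ≈ -3067.4)
o = 1746471
(W - o)/h(-1133) = (-5674541340/1849931 - 1*1746471)/((-11*(-1133))) = (-5674541340/1849931 - 1746471)/12463 = -3236525384841/1849931*1/12463 = -3236525384841/23055690053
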